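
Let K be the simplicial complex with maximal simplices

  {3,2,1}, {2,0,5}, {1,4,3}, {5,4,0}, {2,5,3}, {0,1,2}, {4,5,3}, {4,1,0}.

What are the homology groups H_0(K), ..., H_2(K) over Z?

H_0 = Z,  H_1 = 0,  H_2 = Z.

Fix the vertex order 0 < 1 < 2 < 3 < 4 < 5 and write every simplex with vertices in increasing order. Then dim K = 2 and the simplices of K are:

  0-simplices (6): [0], [1], [2], [3], [4], [5]
  1-simplices (12): [0,1], [0,2], [0,4], [0,5], [1,2], [1,3], [1,4], [2,3], [2,5], [3,4], [3,5], [4,5]
  2-simplices (8): [0,1,2], [0,1,4], [0,2,5], [0,4,5], [1,2,3], [1,3,4], [2,3,5], [3,4,5]

giving chain groups C_0 ≅ Z^6, C_1 ≅ Z^12, C_2 ≅ Z^8.

Boundary ∂_1: C_1 → C_0 maps an edge to its endpoints' difference, ∂[p,q] = q − p. For instance
  ∂[1,3] = [3] − [1].
This gives a 6×12 integer matrix of rank 5; reducing to Smith normal form yields diagonal entries (1,1,1,1,1).

Boundary ∂_2: C_2 → C_1 sends each 2-simplex [p,q,r] to [q,r] − [p,r] + [p,q]. For instance
  ∂[1,2,3] = [2,3] − [1,3] + [1,2],
  ∂[3,4,5] = [4,5] − [3,5] + [3,4].
This gives a 12×8 integer matrix of rank 7; reducing to Smith normal form yields diagonal entries (1,1,1,1,1,1,1).

From H_k ≅ ker(∂_k) / im(∂_{k+1}) we obtain:

  H_0: rank C_0 − rank ∂_1 = 6 − 5 = 1, and the invariant factors of ∂_1 are all 1, so H_0 = Z.
  H_1: rank ker ∂_1 − rank ∂_2 = (12 − 5) − 7 = 0, and the invariant factors of ∂_2 are all 1, so H_1 = 0.
  H_2: rank ker ∂_2 − rank ∂_3 = (8 − 7) − 0 = 1, and there is no ∂_3, so H_2 = Z.

(K is a triangulation of the 2-sphere S^2.)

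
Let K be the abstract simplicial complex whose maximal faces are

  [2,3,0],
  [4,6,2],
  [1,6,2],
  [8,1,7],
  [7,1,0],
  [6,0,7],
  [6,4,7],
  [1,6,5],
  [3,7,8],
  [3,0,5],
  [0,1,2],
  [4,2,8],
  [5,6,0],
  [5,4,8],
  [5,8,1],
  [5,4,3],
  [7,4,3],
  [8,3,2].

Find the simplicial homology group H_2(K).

Take the total order 0 < 1 < 2 < 3 < 4 < 5 < 6 < 7 < 8 on the vertex set. Then K (dimension 2) consists of the simplices:

  0-simplices (9): [0], [1], [2], [3], [4], [5], [6], [7], [8]
  1-simplices (27): (27 of them)
  2-simplices (18): [0,1,2], [0,1,7], [0,2,3], [0,3,5], [0,5,6], [0,6,7], [1,2,6], [1,5,6], [1,5,8], [1,7,8], [2,3,8], [2,4,6], [2,4,8], [3,4,5], [3,4,7], [3,7,8], [4,5,8], [4,6,7]

Hence C_0 ≅ Z^9, C_1 ≅ Z^27, C_2 ≅ Z^18.

∂_1: C_1 → C_0 is given by ∂[p,q] = [q] − [p]. For instance
  ∂[3,7] = [7] − [3].
The 9×27 boundary matrix has rank 8 and Smith normal form diag(1,1,1,1,1,1,1,1).

The boundary map ∂_2: C_2 → C_1 acts by ∂[p,q,r] = [q,r] − [p,r] + [p,q]. For instance
  ∂[2,4,6] = [4,6] − [2,6] + [2,4],
  ∂[2,3,8] = [3,8] − [2,8] + [2,3].
As a 27×18 matrix over Z this has rank 18, with invariant factors (1,1,1,1,1,1,1,1,1,1,1,1,1,1,1,1,1,2).

Now H_k = ker ∂_k / im ∂_{k+1}, so:

  H_2: rank ker ∂_2 − rank ∂_3 = (18 − 18) − 0 = 0, and there is no ∂_3, so H_2 = 0.

H_2 ≅ 0.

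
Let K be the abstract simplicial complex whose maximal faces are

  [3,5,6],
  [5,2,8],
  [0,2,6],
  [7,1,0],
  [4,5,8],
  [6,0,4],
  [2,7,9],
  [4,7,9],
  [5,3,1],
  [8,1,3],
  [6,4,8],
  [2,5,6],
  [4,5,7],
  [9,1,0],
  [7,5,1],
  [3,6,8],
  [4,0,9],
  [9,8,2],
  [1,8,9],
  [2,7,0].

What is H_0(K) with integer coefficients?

H_0 = Z.

Fix the vertex order 0 < 1 < 2 < 3 < 4 < 5 < 6 < 7 < 8 < 9 and write every simplex with vertices in increasing order. Then dim K = 2 and the simplices of K are:

  0-simplices (10): [0], [1], [2], [3], [4], [5], [6], [7], [8], [9]
  1-simplices (30): (30 of them)
  2-simplices (20): (20 of them)

giving chain groups C_0 ≅ Z^10, C_1 ≅ Z^30, C_2 ≅ Z^20.

Boundary ∂_1: C_1 → C_0 maps an edge to its endpoints' difference, ∂[p,q] = q − p. For instance
  ∂[2,6] = [6] − [2].
The 10×30 boundary matrix has rank 9 and Smith normal form diag(1,1,1,1,1,1,1,1,1).

Boundary ∂_2: C_2 → C_1 maps a triangle to the signed sum of its edges. For instance
  ∂[0,1,7] = [1,7] − [0,7] + [0,1],
  ∂[1,3,8] = [3,8] − [1,8] + [1,3].
The 30×20 boundary matrix has rank 20 and Smith normal form diag(1,1,1,1,1,1,1,1,1,1,1,1,1,1,1,1,1,1,1,2).

Computing H_k = (kernel of ∂_k) / (image of ∂_{k+1}):

  H_0: rank C_0 − rank ∂_1 = 10 − 9 = 1, and the invariant factors of ∂_1 are all 1, so H_0 = Z.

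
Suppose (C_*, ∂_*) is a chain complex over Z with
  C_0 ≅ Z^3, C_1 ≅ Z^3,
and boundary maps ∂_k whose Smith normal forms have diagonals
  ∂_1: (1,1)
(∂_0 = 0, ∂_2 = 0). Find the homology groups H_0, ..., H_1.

H_0: b_0 = 3 − 0 − 2 = 1; torsion from ∂_1 factors > 1: none. So H_0 = Z.
H_1: b_1 = 3 − 2 − 0 = 1; torsion from ∂_2 factors > 1: none. So H_1 = Z.

H_0 = Z,  H_1 = Z.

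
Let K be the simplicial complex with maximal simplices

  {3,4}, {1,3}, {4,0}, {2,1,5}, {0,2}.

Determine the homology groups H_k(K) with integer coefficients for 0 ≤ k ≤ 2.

We work with the vertex ordering 0 < 1 < 2 < 3 < 4 < 5. The simplices of K, each written with vertices in increasing order, are:

  0-simplices (6): [0], [1], [2], [3], [4], [5]
  1-simplices (7): [0,2], [0,4], [1,2], [1,3], [1,5], [2,5], [3,4]
  2-simplices (1): [1,2,5]

giving chain groups C_0 ≅ Z^6, C_1 ≅ Z^7, C_2 ≅ Z^1.

Boundary ∂_1: C_1 → C_0 sends each edge [p,q] (with p < q) to q − p.
The 6×7 boundary matrix has rank 5 and Smith normal form diag(1,1,1,1,1).

∂_2: C_2 → C_1 acts by ∂[p,q,r] = [q,r] − [p,r] + [p,q]. For instance
  ∂[1,2,5] = [2,5] − [1,5] + [1,2].
The resulting 7×1 matrix has rank 1, and its Smith normal form has invariant factors (1).

Reading off H_k = ker ∂_k / im ∂_{k+1}:

  H_0: rank C_0 − rank ∂_1 = 6 − 5 = 1, and the invariant factors of ∂_1 are all 1, so H_0 = Z.
  H_1: rank ker ∂_1 − rank ∂_2 = (7 − 5) − 1 = 1, and the invariant factors of ∂_2 are all 1, so H_1 = Z.
  H_2: rank ker ∂_2 − rank ∂_3 = (1 − 1) − 0 = 0, and there is no ∂_3, so H_2 = 0.

H_0 = Z,  H_1 = Z,  H_2 = 0.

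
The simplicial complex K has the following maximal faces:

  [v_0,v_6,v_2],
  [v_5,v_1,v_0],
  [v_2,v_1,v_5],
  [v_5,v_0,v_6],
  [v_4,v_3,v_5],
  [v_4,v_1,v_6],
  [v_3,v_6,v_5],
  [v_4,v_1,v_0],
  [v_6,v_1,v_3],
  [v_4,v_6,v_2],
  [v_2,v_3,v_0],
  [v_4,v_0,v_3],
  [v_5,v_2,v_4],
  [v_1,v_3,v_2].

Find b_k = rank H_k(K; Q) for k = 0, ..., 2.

We work with the vertex ordering v_0 < v_1 < v_2 < v_3 < v_4 < v_5 < v_6. The simplices of K, each written with vertices in increasing order, are:

  0-simplices (7): [v_0], [v_1], [v_2], [v_3], [v_4], [v_5], [v_6]
  1-simplices (21): (21 of them)
  2-simplices (14): (14 of them)

Hence C_0 ≅ Z^7, C_1 ≅ Z^21, C_2 ≅ Z^14.

The boundary map ∂_1: C_1 → C_0 sends each edge [p,q] (with p < q) to q − p. For instance
  ∂[v_1,v_2] = [v_2] − [v_1].
As a 7×21 matrix over Z this has rank 6, with invariant factors (1,1,1,1,1,1).

∂_2: C_2 → C_1 sends each 2-simplex [p,q,r] to [q,r] − [p,r] + [p,q]. For instance
  ∂[v_0,v_2,v_6] = [v_2,v_6] − [v_0,v_6] + [v_0,v_2],
  ∂[v_1,v_4,v_6] = [v_4,v_6] − [v_1,v_6] + [v_1,v_4].
The resulting 21×14 matrix has rank 13, and its Smith normal form has invariant factors (1,1,1,1,1,1,1,1,1,1,1,1,1).

Reading off H_k = ker ∂_k / im ∂_{k+1}:

  H_0: rank C_0 − rank ∂_1 = 7 − 6 = 1, and the invariant factors of ∂_1 are all 1, so H_0 = Z.
  H_1: rank ker ∂_1 − rank ∂_2 = (21 − 6) − 13 = 2, and the invariant factors of ∂_2 are all 1, so H_1 = Z^2.
  H_2: rank ker ∂_2 − rank ∂_3 = (14 − 13) − 0 = 1, and there is no ∂_3, so H_2 = Z.

As a check, the Euler characteristic is 7 − 21 + 14 = 0, which agrees with 1 − 2 + 1 = 0.

Hence the Betti numbers are b_0 = 1, b_1 = 2, b_2 = 1.

b_0 = 1, b_1 = 2, b_2 = 1.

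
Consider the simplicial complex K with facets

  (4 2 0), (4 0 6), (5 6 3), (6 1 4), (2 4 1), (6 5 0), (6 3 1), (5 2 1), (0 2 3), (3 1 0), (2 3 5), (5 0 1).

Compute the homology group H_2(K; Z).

Take the total order 0 < 1 < 2 < 3 < 4 < 5 < 6 on the vertex set. Then K (dimension 2) consists of the simplices:

  0-simplices (7): [0], [1], [2], [3], [4], [5], [6]
  1-simplices (18): [0,1], [0,2], [0,3], [0,4], [0,5], [0,6], [1,2], [1,3], [1,4], [1,5], [1,6], [2,3], [2,4], [2,5], [3,5], [3,6], [4,6], [5,6]
  2-simplices (12): [0,1,3], [0,1,5], [0,2,3], [0,2,4], [0,4,6], [0,5,6], [1,2,4], [1,2,5], [1,3,6], [1,4,6], [2,3,5], [3,5,6]

so the chain groups are C_0 ≅ Z^7, C_1 ≅ Z^18, C_2 ≅ Z^12.

Boundary ∂_1: C_1 → C_0 maps an edge to its endpoints' difference, ∂[p,q] = q − p. For instance
  ∂[1,6] = [6] − [1].
As a 7×18 matrix over Z this has rank 6, with invariant factors (1,1,1,1,1,1).

The boundary map ∂_2: C_2 → C_1 maps a triangle to the signed sum of its edges. For instance
  ∂[1,4,6] = [4,6] − [1,6] + [1,4],
  ∂[1,2,5] = [2,5] − [1,5] + [1,2].
The 18×12 boundary matrix has rank 12 and Smith normal form diag(1,1,1,1,1,1,1,1,1,1,1,2).

Reading off H_k = ker ∂_k / im ∂_{k+1}:

  H_2: rank ker ∂_2 − rank ∂_3 = (12 − 12) − 0 = 0, and there is no ∂_3, so H_2 ≅ 0.

H_2 ≅ 0.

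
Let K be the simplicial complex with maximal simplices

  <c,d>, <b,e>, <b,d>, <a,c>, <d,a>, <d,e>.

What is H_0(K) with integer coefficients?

H_0 = Z.

K has 5 vertices, 6 edges.
rank ∂_0 = 0, rank ∂_1 = 4 ⇒ b_0 = 5 − 0 − 4 = 1; all invariant factors of ∂_1 are 1 so no torsion. So H_0 ≅ Z.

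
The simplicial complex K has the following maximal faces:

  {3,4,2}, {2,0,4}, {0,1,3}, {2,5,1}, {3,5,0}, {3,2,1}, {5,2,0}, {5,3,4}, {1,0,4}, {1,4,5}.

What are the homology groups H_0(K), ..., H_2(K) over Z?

H_0 = Z,  H_1 = Z/2,  H_2 = 0.

Take the total order 0 < 1 < 2 < 3 < 4 < 5 on the vertex set. Then K (dimension 2) consists of the simplices:

  0-simplices (6): [0], [1], [2], [3], [4], [5]
  1-simplices (15): [0,1], [0,2], [0,3], [0,4], [0,5], [1,2], [1,3], [1,4], [1,5], [2,3], [2,4], [2,5], [3,4], [3,5], [4,5]
  2-simplices (10): [0,1,3], [0,1,4], [0,2,4], [0,2,5], [0,3,5], [1,2,3], [1,2,5], [1,4,5], [2,3,4], [3,4,5]

so the chain groups are C_0 ≅ Z^6, C_1 ≅ Z^15, C_2 ≅ Z^10.

The boundary map ∂_1: C_1 → C_0 is given by ∂[p,q] = [q] − [p].
This gives a 6×15 integer matrix of rank 5; reducing to Smith normal form yields diagonal entries (1,1,1,1,1).

The boundary map ∂_2: C_2 → C_1 sends each 2-simplex [p,q,r] to [q,r] − [p,r] + [p,q]. For instance
  ∂[0,3,5] = [3,5] − [0,5] + [0,3],
  ∂[0,1,3] = [1,3] − [0,3] + [0,1].
The resulting 15×10 matrix has rank 10, and its Smith normal form has invariant factors (1,1,1,1,1,1,1,1,1,2).

Reading off H_k = ker ∂_k / im ∂_{k+1}:

  H_0: rank C_0 − rank ∂_1 = 6 − 5 = 1, and the invariant factors of ∂_1 are all 1, so H_0 = Z.
  H_1: rank ker ∂_1 − rank ∂_2 = (15 − 5) − 10 = 0, and ∂_2 has invariant factor 2 > 1, so H_1 = Z/2.
  H_2: rank ker ∂_2 − rank ∂_3 = (10 − 10) − 0 = 0, and there is no ∂_3, so H_2 = 0.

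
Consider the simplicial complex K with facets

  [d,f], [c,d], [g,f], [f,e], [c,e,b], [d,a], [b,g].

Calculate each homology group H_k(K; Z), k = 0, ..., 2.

We work with the vertex ordering a < b < c < d < e < f < g. The simplices of K, each written with vertices in increasing order, are:

  0-simplices (7): a, b, c, d, e, f, g
  1-simplices (9): ad, bc, be, bg, cd, ce, df, ef, fg
  2-simplices (1): bce

so the chain groups are C_0 ≅ Z^7, C_1 ≅ Z^9, C_2 ≅ Z^1.

Boundary ∂_1: C_1 → C_0 maps an edge to its endpoints' difference, ∂[p,q] = q − p. For instance
  ∂fg = g − f.
The 7×9 boundary matrix has rank 6 and Smith normal form diag(1,1,1,1,1,1).

The boundary map ∂_2: C_2 → C_1 sends each 2-simplex [p,q,r] to [q,r] − [p,r] + [p,q]. For instance
  ∂bce = ce − be + bc.
The resulting 9×1 matrix has rank 1, and its Smith normal form has invariant factors (1).

Now H_k = ker ∂_k / im ∂_{k+1}, so:

  H_0: rank C_0 − rank ∂_1 = 7 − 6 = 1, and the invariant factors of ∂_1 are all 1, so H_0 = Z.
  H_1: rank ker ∂_1 − rank ∂_2 = (9 − 6) − 1 = 2, and the invariant factors of ∂_2 are all 1, so H_1 = Z^2.
  H_2: rank ker ∂_2 − rank ∂_3 = (1 − 1) − 0 = 0, and there is no ∂_3, so H_2 = 0.

H_0 = Z,  H_1 = Z^2,  H_2 = 0.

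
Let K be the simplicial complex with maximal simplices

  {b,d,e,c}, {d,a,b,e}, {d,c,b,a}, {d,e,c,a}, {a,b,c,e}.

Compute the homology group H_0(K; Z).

H_0 = Z.

We work with the vertex ordering a < b < c < d < e. The simplices of K, each written with vertices in increasing order, are:

  0-simplices (5): a, b, c, d, e
  1-simplices (10): ab, ac, ad, ae, bc, bd, be, cd, ce, de
  2-simplices (10): abc, abd, abe, acd, ace, ade, bcd, bce, bde, cde
  3-simplices (5): abcd, abce, abde, acde, bcde

so the chain groups are C_0 ≅ Z^5, C_1 ≅ Z^10, C_2 ≅ Z^10, C_3 ≅ Z^5.

∂_1: C_1 → C_0 is given by ∂[p,q] = [q] − [p].
The 5×10 boundary matrix has rank 4 and Smith normal form diag(1,1,1,1).

Boundary ∂_2: C_2 → C_1 acts by ∂[p,q,r] = [q,r] − [p,r] + [p,q]. For instance
  ∂cde = de − ce + cd,
  ∂abd = bd − ad + ab.
The resulting 10×10 matrix has rank 6, and its Smith normal form has invariant factors (1,1,1,1,1,1).

Boundary ∂_3: C_3 → C_2 sends each 3-simplex σ to the alternating sum Σ_i (−1)^i (σ with its i-th vertex removed). For instance
  ∂abce = bce − ace + abe − abc,
  ∂bcde = cde − bde + bce − bcd.
The resulting 10×5 matrix has rank 4, and its Smith normal form has invariant factors (1,1,1,1).

From H_k ≅ ker(∂_k) / im(∂_{k+1}) we obtain:

  H_0: rank C_0 − rank ∂_1 = 5 − 4 = 1, and the invariant factors of ∂_1 are all 1, so H_0 = Z.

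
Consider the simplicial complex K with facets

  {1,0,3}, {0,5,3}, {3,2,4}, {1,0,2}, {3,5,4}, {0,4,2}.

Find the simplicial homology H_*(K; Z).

H_0 = Z,  H_1 = Z,  H_2 = 0.

Take the total order 0 < 1 < 2 < 3 < 4 < 5 on the vertex set. Then K (dimension 2) consists of the simplices:

  0-simplices (6): [0], [1], [2], [3], [4], [5]
  1-simplices (12): [0,1], [0,2], [0,3], [0,4], [0,5], [1,2], [1,3], [2,3], [2,4], [3,4], [3,5], [4,5]
  2-simplices (6): [0,1,2], [0,1,3], [0,2,4], [0,3,5], [2,3,4], [3,4,5]

giving chain groups C_0 ≅ Z^6, C_1 ≅ Z^12, C_2 ≅ Z^6.

The boundary map ∂_1: C_1 → C_0 sends each edge [p,q] (with p < q) to q − p.
As a 6×12 matrix over Z this has rank 5, with invariant factors (1,1,1,1,1).

∂_2: C_2 → C_1 acts by ∂[p,q,r] = [q,r] − [p,r] + [p,q]. For instance
  ∂[0,3,5] = [3,5] − [0,5] + [0,3],
  ∂[3,4,5] = [4,5] − [3,5] + [3,4].
This gives a 12×6 integer matrix of rank 6; reducing to Smith normal form yields diagonal entries (1,1,1,1,1,1).

Computing H_k = (kernel of ∂_k) / (image of ∂_{k+1}):

  H_0: rank C_0 − rank ∂_1 = 6 − 5 = 1, and the invariant factors of ∂_1 are all 1, so H_0 = Z.
  H_1: rank ker ∂_1 − rank ∂_2 = (12 − 5) − 6 = 1, and the invariant factors of ∂_2 are all 1, so H_1 = Z.
  H_2: rank ker ∂_2 − rank ∂_3 = (6 − 6) − 0 = 0, and there is no ∂_3, so H_2 = 0.

As a check, the Euler characteristic is 6 − 12 + 6 = 0, which agrees with 1 − 1 + 0 = 0.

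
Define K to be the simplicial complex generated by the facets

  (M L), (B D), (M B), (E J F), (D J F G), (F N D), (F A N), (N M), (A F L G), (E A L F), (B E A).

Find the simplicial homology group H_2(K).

Order the vertices as A < B < D < E < F < G < J < L < M < N. Listing each simplex with vertices in this order, K has dimension 3 with simplices:

  0-simplices (10): A, B, D, E, F, G, J, L, M, N
  1-simplices (24): AB, AE, AF, AG, AL, AN, BD, BE, BM, DF, DG, DJ, DN, EF, EJ, EL, FG, FJ, FL, FN, GJ, GL, LM, MN
  2-simplices (15): ABE, AEF, AEL, AFG, AFL, AFN, AGL, DFG, DFJ, DFN, DGJ, EFJ, EFL, FGJ, FGL
  3-simplices (3): AEFL, AFGL, DFGJ

so the chain groups are C_0 ≅ Z^10, C_1 ≅ Z^24, C_2 ≅ Z^15, C_3 ≅ Z^3.

The boundary map ∂_1: C_1 → C_0 maps an edge to its endpoints' difference, ∂[p,q] = q − p. For instance
  ∂DG = G − D.
The resulting 10×24 matrix has rank 9, and its Smith normal form has invariant factors (1,1,1,1,1,1,1,1,1).

The boundary map ∂_2: C_2 → C_1 maps a triangle to the signed sum of its edges. For instance
  ∂AEF = EF − AF + AE,
  ∂FGL = GL − FL + FG.
As a 24×15 matrix over Z this has rank 12, with invariant factors (1,1,1,1,1,1,1,1,1,1,1,1).

Boundary ∂_3: C_3 → C_2 sends each 3-simplex σ to the alternating sum Σ_i (−1)^i (σ with its i-th vertex removed). For instance
  ∂DFGJ = FGJ − DGJ + DFJ − DFG,
  ∂AFGL = FGL − AGL + AFL − AFG.
The resulting 15×3 matrix has rank 3, and its Smith normal form has invariant factors (1,1,1).

Reading off H_k = ker ∂_k / im ∂_{k+1}:

  H_2: rank ker ∂_2 − rank ∂_3 = (15 − 12) − 3 = 0, and the invariant factors of ∂_3 are all 1, so H_2 ≅ 0.

H_2 = 0.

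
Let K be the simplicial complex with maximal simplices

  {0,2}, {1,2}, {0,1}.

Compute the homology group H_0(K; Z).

We work with the vertex ordering 0 < 1 < 2. The simplices of K, each written with vertices in increasing order, are:

  0-simplices (3): [0], [1], [2]
  1-simplices (3): [0,1], [0,2], [1,2]

so the chain groups are C_0 ≅ Z^3, C_1 ≅ Z^3.

The boundary map ∂_1: C_1 → C_0 is given by ∂[p,q] = [q] − [p].
The resulting 3×3 matrix has rank 2, and its Smith normal form has invariant factors (1,1).

Computing H_k = (kernel of ∂_k) / (image of ∂_{k+1}):

  H_0: rank C_0 − rank ∂_1 = 3 − 2 = 1, and the invariant factors of ∂_1 are all 1, so H_0 ≅ Z.

H_0 = Z.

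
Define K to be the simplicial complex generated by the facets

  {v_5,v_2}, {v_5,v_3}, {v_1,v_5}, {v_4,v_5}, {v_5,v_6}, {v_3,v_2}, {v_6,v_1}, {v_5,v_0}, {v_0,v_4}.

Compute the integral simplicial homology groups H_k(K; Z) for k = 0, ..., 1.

H_0 = Z,  H_1 = Z^3.

K has 7 vertices, 9 edges.
rank ∂_0 = 0, rank ∂_1 = 6 ⇒ b_0 = 7 − 0 − 6 = 1; all invariant factors of ∂_1 are 1 so no torsion. So H_0 ≅ Z.
rank ∂_1 = 6, rank ∂_2 = 0 ⇒ b_1 = 9 − 6 − 0 = 3. So H_1 ≅ Z^3.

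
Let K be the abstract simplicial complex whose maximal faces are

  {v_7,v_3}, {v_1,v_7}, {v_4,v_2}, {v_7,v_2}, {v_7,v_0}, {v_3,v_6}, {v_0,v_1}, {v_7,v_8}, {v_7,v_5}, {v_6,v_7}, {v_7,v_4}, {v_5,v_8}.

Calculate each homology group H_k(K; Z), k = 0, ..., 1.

H_0 = Z,  H_1 = Z^4.

Fix the vertex order v_0 < v_1 < v_2 < v_3 < v_4 < v_5 < v_6 < v_7 < v_8 and write every simplex with vertices in increasing order. Then dim K = 1 and the simplices of K are:

  0-simplices (9): [v_0], [v_1], [v_2], [v_3], [v_4], [v_5], [v_6], [v_7], [v_8]
  1-simplices (12): [v_0,v_1], [v_0,v_7], [v_1,v_7], [v_2,v_4], [v_2,v_7], [v_3,v_6], [v_3,v_7], [v_4,v_7], [v_5,v_7], [v_5,v_8], [v_6,v_7], [v_7,v_8]

Hence C_0 ≅ Z^9, C_1 ≅ Z^12.

The boundary map ∂_1: C_1 → C_0 maps an edge to its endpoints' difference, ∂[p,q] = q − p. For instance
  ∂[v_4,v_7] = [v_7] − [v_4].
As a 9×12 matrix over Z this has rank 8, with invariant factors (1,1,1,1,1,1,1,1).

Computing H_k = (kernel of ∂_k) / (image of ∂_{k+1}):

  H_0: rank C_0 − rank ∂_1 = 9 − 8 = 1, and the invariant factors of ∂_1 are all 1, so H_0 = Z.
  H_1: rank ker ∂_1 − rank ∂_2 = (12 − 8) − 0 = 4, and there is no ∂_2, so H_1 = Z^4.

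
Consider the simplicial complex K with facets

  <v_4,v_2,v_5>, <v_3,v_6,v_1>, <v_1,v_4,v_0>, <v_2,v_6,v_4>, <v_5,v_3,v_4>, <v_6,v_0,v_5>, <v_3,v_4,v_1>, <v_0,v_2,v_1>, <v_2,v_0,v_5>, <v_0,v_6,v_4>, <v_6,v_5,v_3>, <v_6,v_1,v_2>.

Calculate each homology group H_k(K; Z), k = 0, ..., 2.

H_0 ≅ Z,  H_1 ≅ Z/2Z,  H_2 = 0.

Take the total order v_0 < v_1 < v_2 < v_3 < v_4 < v_5 < v_6 on the vertex set. Then K (dimension 2) consists of the simplices:

  0-simplices (7): [v_0], [v_1], [v_2], [v_3], [v_4], [v_5], [v_6]
  1-simplices (18): (18 of them)
  2-simplices (12): (12 of them)

so the chain groups are C_0 ≅ Z^7, C_1 ≅ Z^18, C_2 ≅ Z^12.

∂_1: C_1 → C_0 is given by ∂[p,q] = [q] − [p].
The resulting 7×18 matrix has rank 6, and its Smith normal form has invariant factors (1,1,1,1,1,1).

∂_2: C_2 → C_1 maps a triangle to the signed sum of its edges. For instance
  ∂[v_0,v_1,v_4] = [v_1,v_4] − [v_0,v_4] + [v_0,v_1],
  ∂[v_1,v_3,v_4] = [v_3,v_4] − [v_1,v_4] + [v_1,v_3].
As a 18×12 matrix over Z this has rank 12, with invariant factors (1,1,1,1,1,1,1,1,1,1,1,2).

Computing H_k = (kernel of ∂_k) / (image of ∂_{k+1}):

  H_0: rank C_0 − rank ∂_1 = 7 − 6 = 1, and the invariant factors of ∂_1 are all 1, so H_0 ≅ Z.
  H_1: rank ker ∂_1 − rank ∂_2 = (18 − 6) − 12 = 0, and ∂_2 has invariant factor 2 > 1, so H_1 ≅ Z/2Z.
  H_2: rank ker ∂_2 − rank ∂_3 = (12 − 12) − 0 = 0, and there is no ∂_3, so H_2 ≅ 0.

As a check, the Euler characteristic is 7 − 18 + 12 = 1, which agrees with 1 − 0 + 0 = 1.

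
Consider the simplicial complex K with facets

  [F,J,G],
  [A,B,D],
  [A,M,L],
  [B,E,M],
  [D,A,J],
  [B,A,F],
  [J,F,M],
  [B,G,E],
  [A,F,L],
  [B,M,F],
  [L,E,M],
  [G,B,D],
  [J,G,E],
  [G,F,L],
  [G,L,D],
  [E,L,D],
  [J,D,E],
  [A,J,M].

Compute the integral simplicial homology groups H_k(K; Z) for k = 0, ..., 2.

H_0 = Z,  H_1 = Z ⊕ Z/2,  H_2 = 0.

Take the total order A < B < D < E < F < G < J < L < M on the vertex set. Then K (dimension 2) consists of the simplices:

  0-simplices (9): A, B, D, E, F, G, J, L, M
  1-simplices (27): AB, AD, AF, AJ, AL, AM, BD, BE, BF, BG, BM, DE, DG, DJ, DL, EG, EJ, EL, EM, FG, FJ, FL, FM, GJ, GL, JM, LM
  2-simplices (18): ABD, ABF, ADJ, AFL, AJM, ALM, BDG, BEG, BEM, BFM, DEJ, DEL, DGL, EGJ, ELM, FGJ, FGL, FJM

giving chain groups C_0 ≅ Z^9, C_1 ≅ Z^27, C_2 ≅ Z^18.

Boundary ∂_1: C_1 → C_0 maps an edge to its endpoints' difference, ∂[p,q] = q − p. For instance
  ∂AF = F − A.
The 9×27 boundary matrix has rank 8 and Smith normal form diag(1,1,1,1,1,1,1,1).

Boundary ∂_2: C_2 → C_1 maps a triangle to the signed sum of its edges. For instance
  ∂ABF = BF − AF + AB,
  ∂BEM = EM − BM + BE.
The 27×18 boundary matrix has rank 18 and Smith normal form diag(1,1,1,1,1,1,1,1,1,1,1,1,1,1,1,1,1,2).

Reading off H_k = ker ∂_k / im ∂_{k+1}:

  H_0: rank C_0 − rank ∂_1 = 9 − 8 = 1, and the invariant factors of ∂_1 are all 1, so H_0 ≅ Z.
  H_1: rank ker ∂_1 − rank ∂_2 = (27 − 8) − 18 = 1, and ∂_2 has invariant factor 2 > 1, so H_1 ≅ Z ⊕ Z/2.
  H_2: rank ker ∂_2 − rank ∂_3 = (18 − 18) − 0 = 0, and there is no ∂_3, so H_2 ≅ 0.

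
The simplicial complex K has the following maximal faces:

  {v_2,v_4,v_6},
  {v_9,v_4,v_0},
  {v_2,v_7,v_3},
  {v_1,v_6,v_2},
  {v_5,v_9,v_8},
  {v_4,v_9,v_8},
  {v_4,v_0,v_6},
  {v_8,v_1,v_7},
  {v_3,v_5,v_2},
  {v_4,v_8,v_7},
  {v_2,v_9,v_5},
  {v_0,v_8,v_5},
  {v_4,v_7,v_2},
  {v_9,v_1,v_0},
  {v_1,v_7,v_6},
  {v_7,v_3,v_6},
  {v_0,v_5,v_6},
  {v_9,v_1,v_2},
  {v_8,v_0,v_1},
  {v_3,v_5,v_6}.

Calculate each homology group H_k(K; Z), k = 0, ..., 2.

H_0 ≅ Z,  H_1 ≅ Z ⊕ Z/2Z,  H_2 = 0.

Take the total order v_0 < v_1 < v_2 < v_3 < v_4 < v_5 < v_6 < v_7 < v_8 < v_9 on the vertex set. Then K (dimension 2) consists of the simplices:

  0-simplices (10): [v_0], [v_1], [v_2], [v_3], [v_4], [v_5], [v_6], [v_7], [v_8], [v_9]
  1-simplices (30): (30 of them)
  2-simplices (20): (20 of them)

Hence C_0 ≅ Z^10, C_1 ≅ Z^30, C_2 ≅ Z^20.

∂_1: C_1 → C_0 is given by ∂[p,q] = [q] − [p].
The 10×30 boundary matrix has rank 9 and Smith normal form diag(1,1,1,1,1,1,1,1,1).

The boundary map ∂_2: C_2 → C_1 acts by ∂[p,q,r] = [q,r] − [p,r] + [p,q]. For instance
  ∂[v_4,v_7,v_8] = [v_7,v_8] − [v_4,v_8] + [v_4,v_7],
  ∂[v_2,v_3,v_5] = [v_3,v_5] − [v_2,v_5] + [v_2,v_3].
The resulting 30×20 matrix has rank 20, and its Smith normal form has invariant factors (1,1,1,1,1,1,1,1,1,1,1,1,1,1,1,1,1,1,1,2).

Computing H_k = (kernel of ∂_k) / (image of ∂_{k+1}):

  H_0: rank C_0 − rank ∂_1 = 10 − 9 = 1, and the invariant factors of ∂_1 are all 1, so H_0 = Z.
  H_1: rank ker ∂_1 − rank ∂_2 = (30 − 9) − 20 = 1, and ∂_2 has invariant factor 2 > 1, so H_1 = Z ⊕ Z/2Z.
  H_2: rank ker ∂_2 − rank ∂_3 = (20 − 20) − 0 = 0, and there is no ∂_3, so H_2 = 0.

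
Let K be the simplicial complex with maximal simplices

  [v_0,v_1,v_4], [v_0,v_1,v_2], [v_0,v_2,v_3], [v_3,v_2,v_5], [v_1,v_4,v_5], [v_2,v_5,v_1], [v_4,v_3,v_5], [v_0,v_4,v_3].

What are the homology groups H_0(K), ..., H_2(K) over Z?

K has 6 vertices, 12 edges, 8 triangles.
rank ∂_0 = 0, rank ∂_1 = 5 ⇒ b_0 = 6 − 0 − 5 = 1; all invariant factors of ∂_1 are 1 so no torsion. So H_0 = Z.
rank ∂_1 = 5, rank ∂_2 = 7 ⇒ b_1 = 12 − 5 − 7 = 0; all invariant factors of ∂_2 are 1 so no torsion. So H_1 = 0.
rank ∂_2 = 7, rank ∂_3 = 0 ⇒ b_2 = 8 − 7 − 0 = 1. So H_2 = Z.

H_0 ≅ Z,  H_1 = 0,  H_2 ≅ Z.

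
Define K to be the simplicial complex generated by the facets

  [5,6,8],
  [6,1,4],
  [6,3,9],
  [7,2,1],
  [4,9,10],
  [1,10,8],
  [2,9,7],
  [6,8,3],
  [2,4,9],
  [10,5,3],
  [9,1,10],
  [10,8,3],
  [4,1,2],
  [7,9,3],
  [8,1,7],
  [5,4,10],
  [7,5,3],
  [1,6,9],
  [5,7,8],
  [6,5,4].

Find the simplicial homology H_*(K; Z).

K has 10 vertices, 30 edges, 20 triangles.
rank ∂_0 = 0, rank ∂_1 = 9 ⇒ b_0 = 10 − 0 − 9 = 1; all invariant factors of ∂_1 are 1 so no torsion. So H_0 ≅ Z.
rank ∂_1 = 9, rank ∂_2 = 20 ⇒ b_1 = 30 − 9 − 20 = 1; ∂_2 has invariant factor(s) [2] giving torsion. So H_1 ≅ Z ⊕ Z_2.
rank ∂_2 = 20, rank ∂_3 = 0 ⇒ b_2 = 20 − 20 − 0 = 0. So H_2 ≅ 0.

H_0 = Z,  H_1 = Z ⊕ Z_2,  H_2 = 0.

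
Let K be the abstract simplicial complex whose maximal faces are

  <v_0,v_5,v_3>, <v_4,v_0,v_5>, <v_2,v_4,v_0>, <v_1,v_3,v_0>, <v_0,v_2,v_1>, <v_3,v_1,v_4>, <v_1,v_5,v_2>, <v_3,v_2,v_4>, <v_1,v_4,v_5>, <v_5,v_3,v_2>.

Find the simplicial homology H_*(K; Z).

We work with the vertex ordering v_0 < v_1 < v_2 < v_3 < v_4 < v_5. The simplices of K, each written with vertices in increasing order, are:

  0-simplices (6): [v_0], [v_1], [v_2], [v_3], [v_4], [v_5]
  1-simplices (15): (15 of them)
  2-simplices (10): [v_0,v_1,v_2], [v_0,v_1,v_3], [v_0,v_2,v_4], [v_0,v_3,v_5], [v_0,v_4,v_5], [v_1,v_2,v_5], [v_1,v_3,v_4], [v_1,v_4,v_5], [v_2,v_3,v_4], [v_2,v_3,v_5]

so the chain groups are C_0 ≅ Z^6, C_1 ≅ Z^15, C_2 ≅ Z^10.

∂_1: C_1 → C_0 maps an edge to its endpoints' difference, ∂[p,q] = q − p.
The 6×15 boundary matrix has rank 5 and Smith normal form diag(1,1,1,1,1).

The boundary map ∂_2: C_2 → C_1 acts by ∂[p,q,r] = [q,r] − [p,r] + [p,q]. For instance
  ∂[v_0,v_2,v_4] = [v_2,v_4] − [v_0,v_4] + [v_0,v_2],
  ∂[v_0,v_3,v_5] = [v_3,v_5] − [v_0,v_5] + [v_0,v_3].
As a 15×10 matrix over Z this has rank 10, with invariant factors (1,1,1,1,1,1,1,1,1,2).

Computing H_k = (kernel of ∂_k) / (image of ∂_{k+1}):

  H_0: rank C_0 − rank ∂_1 = 6 − 5 = 1, and the invariant factors of ∂_1 are all 1, so H_0 ≅ Z.
  H_1: rank ker ∂_1 − rank ∂_2 = (15 − 5) − 10 = 0, and ∂_2 has invariant factor 2 > 1, so H_1 ≅ Z/2Z.
  H_2: rank ker ∂_2 − rank ∂_3 = (10 − 10) − 0 = 0, and there is no ∂_3, so H_2 ≅ 0.

H_0 = Z,  H_1 = Z/2Z,  H_2 = 0.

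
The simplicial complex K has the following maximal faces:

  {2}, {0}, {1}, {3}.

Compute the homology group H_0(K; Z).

H_0 ≅ Z^4.

Order the vertices as 0 < 1 < 2 < 3. Listing each simplex with vertices in this order, K has dimension 0 with simplices:

  0-simplices (4): [0], [1], [2], [3]

giving chain groups C_0 ≅ Z^4.

Computing H_k = (kernel of ∂_k) / (image of ∂_{k+1}):

  H_0: rank C_0 − rank ∂_1 = 4 − 0 = 4, and there is no ∂_1, so H_0 ≅ Z^4.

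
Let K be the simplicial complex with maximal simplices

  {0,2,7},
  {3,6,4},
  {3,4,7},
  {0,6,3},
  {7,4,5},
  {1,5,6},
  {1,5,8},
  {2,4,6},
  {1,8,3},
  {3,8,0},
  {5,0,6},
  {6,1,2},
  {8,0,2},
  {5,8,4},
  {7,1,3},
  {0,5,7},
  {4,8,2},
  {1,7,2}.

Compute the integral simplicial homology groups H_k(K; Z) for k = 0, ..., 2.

We work with the vertex ordering 0 < 1 < 2 < 3 < 4 < 5 < 6 < 7 < 8. The simplices of K, each written with vertices in increasing order, are:

  0-simplices (9): [0], [1], [2], [3], [4], [5], [6], [7], [8]
  1-simplices (27): (27 of them)
  2-simplices (18): [0,2,7], [0,2,8], [0,3,6], [0,3,8], [0,5,6], [0,5,7], [1,2,6], [1,2,7], [1,3,7], [1,3,8], [1,5,6], [1,5,8], [2,4,6], [2,4,8], [3,4,6], [3,4,7], [4,5,7], [4,5,8]

so the chain groups are C_0 ≅ Z^9, C_1 ≅ Z^27, C_2 ≅ Z^18.

Boundary ∂_1: C_1 → C_0 is given by ∂[p,q] = [q] − [p]. For instance
  ∂[3,7] = [7] − [3].
This gives a 9×27 integer matrix of rank 8; reducing to Smith normal form yields diagonal entries (1,1,1,1,1,1,1,1).

∂_2: C_2 → C_1 maps a triangle to the signed sum of its edges. For instance
  ∂[1,2,6] = [2,6] − [1,6] + [1,2],
  ∂[4,5,7] = [5,7] − [4,7] + [4,5].
As a 27×18 matrix over Z this has rank 17, with invariant factors (1,1,1,1,1,1,1,1,1,1,1,1,1,1,1,1,1).

Now H_k = ker ∂_k / im ∂_{k+1}, so:

  H_0: rank C_0 − rank ∂_1 = 9 − 8 = 1, and the invariant factors of ∂_1 are all 1, so H_0 = Z.
  H_1: rank ker ∂_1 − rank ∂_2 = (27 − 8) − 17 = 2, and the invariant factors of ∂_2 are all 1, so H_1 = Z^2.
  H_2: rank ker ∂_2 − rank ∂_3 = (18 − 17) − 0 = 1, and there is no ∂_3, so H_2 = Z.

As a check, the Euler characteristic is 9 − 27 + 18 = 0, which agrees with 1 − 2 + 1 = 0.

H_0 ≅ Z,  H_1 ≅ Z^2,  H_2 ≅ Z.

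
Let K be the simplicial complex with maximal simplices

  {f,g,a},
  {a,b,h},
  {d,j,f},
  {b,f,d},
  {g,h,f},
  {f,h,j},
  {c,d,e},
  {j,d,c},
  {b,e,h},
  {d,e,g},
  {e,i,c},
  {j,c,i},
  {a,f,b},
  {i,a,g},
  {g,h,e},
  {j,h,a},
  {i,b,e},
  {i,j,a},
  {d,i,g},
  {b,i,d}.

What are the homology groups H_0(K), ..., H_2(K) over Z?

Take the total order a < b < c < d < e < f < g < h < i < j on the vertex set. Then K (dimension 2) consists of the simplices:

  0-simplices (10): a, b, c, d, e, f, g, h, i, j
  1-simplices (30): ab, af, ag, ah, ai, aj, bd, be, bf, bh, bi, cd, ce, ci, cj, de, df, dg, di, dj, eg, eh, ei, fg, fh, fj, gh, gi, hj, ij
  2-simplices (20): abf, abh, afg, agi, ahj, aij, bdf, bdi, beh, bei, cde, cdj, cei, cij, deg, dfj, dgi, egh, fgh, fhj

so the chain groups are C_0 ≅ Z^10, C_1 ≅ Z^30, C_2 ≅ Z^20.

Boundary ∂_1: C_1 → C_0 is given by ∂[p,q] = [q] − [p]. For instance
  ∂ab = b − a.
This gives a 10×30 integer matrix of rank 9; reducing to Smith normal form yields diagonal entries (1,1,1,1,1,1,1,1,1).

Boundary ∂_2: C_2 → C_1 acts by ∂[p,q,r] = [q,r] − [p,r] + [p,q]. For instance
  ∂cdj = dj − cj + cd,
  ∂afg = fg − ag + af.
The 30×20 boundary matrix has rank 20 and Smith normal form diag(1,1,1,1,1,1,1,1,1,1,1,1,1,1,1,1,1,1,1,2).

Computing H_k = (kernel of ∂_k) / (image of ∂_{k+1}):

  H_0: rank C_0 − rank ∂_1 = 10 − 9 = 1, and the invariant factors of ∂_1 are all 1, so H_0 = Z.
  H_1: rank ker ∂_1 − rank ∂_2 = (30 − 9) − 20 = 1, and ∂_2 has invariant factor 2 > 1, so H_1 = Z ⊕ Z/2.
  H_2: rank ker ∂_2 − rank ∂_3 = (20 − 20) − 0 = 0, and there is no ∂_3, so H_2 = 0.

As a check, the Euler characteristic is 10 − 30 + 20 = 0, which agrees with 1 − 1 + 0 = 0.

H_0 ≅ Z,  H_1 ≅ Z ⊕ Z/2,  H_2 = 0.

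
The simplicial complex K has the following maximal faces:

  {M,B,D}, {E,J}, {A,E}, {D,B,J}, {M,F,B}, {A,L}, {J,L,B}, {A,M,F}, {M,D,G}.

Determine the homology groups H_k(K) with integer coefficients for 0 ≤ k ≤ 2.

H_0 = Z,  H_1 = Z^2,  H_2 = 0.

Take the total order A < B < D < E < F < G < J < L < M on the vertex set. Then K (dimension 2) consists of the simplices:

  0-simplices (9): A, B, D, E, F, G, J, L, M
  1-simplices (16): AE, AF, AL, AM, BD, BF, BJ, BL, BM, DG, DJ, DM, EJ, FM, GM, JL
  2-simplices (6): AFM, BDJ, BDM, BFM, BJL, DGM

Hence C_0 ≅ Z^9, C_1 ≅ Z^16, C_2 ≅ Z^6.

∂_1: C_1 → C_0 maps an edge to its endpoints' difference, ∂[p,q] = q − p. For instance
  ∂BL = L − B.
This gives a 9×16 integer matrix of rank 8; reducing to Smith normal form yields diagonal entries (1,1,1,1,1,1,1,1).

The boundary map ∂_2: C_2 → C_1 sends each 2-simplex [p,q,r] to [q,r] − [p,r] + [p,q]. For instance
  ∂DGM = GM − DM + DG,
  ∂BJL = JL − BL + BJ.
As a 16×6 matrix over Z this has rank 6, with invariant factors (1,1,1,1,1,1).

Reading off H_k = ker ∂_k / im ∂_{k+1}:

  H_0: rank C_0 − rank ∂_1 = 9 − 8 = 1, and the invariant factors of ∂_1 are all 1, so H_0 = Z.
  H_1: rank ker ∂_1 − rank ∂_2 = (16 − 8) − 6 = 2, and the invariant factors of ∂_2 are all 1, so H_1 = Z^2.
  H_2: rank ker ∂_2 − rank ∂_3 = (6 − 6) − 0 = 0, and there is no ∂_3, so H_2 = 0.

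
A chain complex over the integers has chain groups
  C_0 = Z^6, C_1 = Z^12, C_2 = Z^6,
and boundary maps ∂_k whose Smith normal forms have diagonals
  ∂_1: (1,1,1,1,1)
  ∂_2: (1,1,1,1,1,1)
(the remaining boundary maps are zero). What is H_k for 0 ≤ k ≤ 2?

H_0: b_0 = 6 − 0 − 5 = 1; torsion from ∂_1 factors > 1: none. So H_0 ≅ Z.
H_1: b_1 = 12 − 5 − 6 = 1; torsion from ∂_2 factors > 1: none. So H_1 ≅ Z.
H_2: b_2 = 6 − 6 − 0 = 0; torsion from ∂_3 factors > 1: none. So H_2 ≅ 0.

H_0 ≅ Z,  H_1 ≅ Z,  H_2 = 0.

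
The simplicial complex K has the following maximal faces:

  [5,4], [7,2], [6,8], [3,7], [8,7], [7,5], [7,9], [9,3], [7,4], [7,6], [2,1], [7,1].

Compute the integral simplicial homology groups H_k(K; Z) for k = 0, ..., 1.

We work with the vertex ordering 1 < 2 < 3 < 4 < 5 < 6 < 7 < 8 < 9. The simplices of K, each written with vertices in increasing order, are:

  0-simplices (9): [1], [2], [3], [4], [5], [6], [7], [8], [9]
  1-simplices (12): [1,2], [1,7], [2,7], [3,7], [3,9], [4,5], [4,7], [5,7], [6,7], [6,8], [7,8], [7,9]

so the chain groups are C_0 ≅ Z^9, C_1 ≅ Z^12.

Boundary ∂_1: C_1 → C_0 sends each edge [p,q] (with p < q) to q − p.
This gives a 9×12 integer matrix of rank 8; reducing to Smith normal form yields diagonal entries (1,1,1,1,1,1,1,1).

Now H_k = ker ∂_k / im ∂_{k+1}, so:

  H_0: rank C_0 − rank ∂_1 = 9 − 8 = 1, and the invariant factors of ∂_1 are all 1, so H_0 ≅ Z.
  H_1: rank ker ∂_1 − rank ∂_2 = (12 − 8) − 0 = 4, and there is no ∂_2, so H_1 ≅ Z^4.

H_0 ≅ Z,  H_1 ≅ Z^4.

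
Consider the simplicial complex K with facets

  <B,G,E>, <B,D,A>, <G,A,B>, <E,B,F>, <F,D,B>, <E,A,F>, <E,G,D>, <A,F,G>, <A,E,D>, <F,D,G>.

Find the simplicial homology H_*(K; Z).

K has 6 vertices, 15 edges, 10 triangles.
rank ∂_0 = 0, rank ∂_1 = 5 ⇒ b_0 = 6 − 0 − 5 = 1; all invariant factors of ∂_1 are 1 so no torsion. So H_0 ≅ Z.
rank ∂_1 = 5, rank ∂_2 = 10 ⇒ b_1 = 15 − 5 − 10 = 0; ∂_2 has invariant factor(s) [2] giving torsion. So H_1 ≅ Z/2Z.
rank ∂_2 = 10, rank ∂_3 = 0 ⇒ b_2 = 10 − 10 − 0 = 0. So H_2 ≅ 0.

H_0 = Z,  H_1 = Z/2Z,  H_2 = 0.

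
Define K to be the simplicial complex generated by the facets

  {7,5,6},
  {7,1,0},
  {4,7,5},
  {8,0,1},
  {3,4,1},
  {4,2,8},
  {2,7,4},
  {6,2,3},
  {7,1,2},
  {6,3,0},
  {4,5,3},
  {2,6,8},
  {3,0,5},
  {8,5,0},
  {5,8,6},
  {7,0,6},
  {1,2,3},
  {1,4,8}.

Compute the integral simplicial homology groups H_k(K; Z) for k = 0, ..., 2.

H_0 ≅ Z,  H_1 ≅ Z × Z/2,  H_2 = 0.

Take the total order 0 < 1 < 2 < 3 < 4 < 5 < 6 < 7 < 8 on the vertex set. Then K (dimension 2) consists of the simplices:

  0-simplices (9): [0], [1], [2], [3], [4], [5], [6], [7], [8]
  1-simplices (27): (27 of them)
  2-simplices (18): [0,1,7], [0,1,8], [0,3,5], [0,3,6], [0,5,8], [0,6,7], [1,2,3], [1,2,7], [1,3,4], [1,4,8], [2,3,6], [2,4,7], [2,4,8], [2,6,8], [3,4,5], [4,5,7], [5,6,7], [5,6,8]

giving chain groups C_0 ≅ Z^9, C_1 ≅ Z^27, C_2 ≅ Z^18.

The boundary map ∂_1: C_1 → C_0 is given by ∂[p,q] = [q] − [p]. For instance
  ∂[5,8] = [8] − [5].
The resulting 9×27 matrix has rank 8, and its Smith normal form has invariant factors (1,1,1,1,1,1,1,1).

The boundary map ∂_2: C_2 → C_1 sends each 2-simplex [p,q,r] to [q,r] − [p,r] + [p,q]. For instance
  ∂[1,3,4] = [3,4] − [1,4] + [1,3],
  ∂[2,4,7] = [4,7] − [2,7] + [2,4].
This gives a 27×18 integer matrix of rank 18; reducing to Smith normal form yields diagonal entries (1,1,1,1,1,1,1,1,1,1,1,1,1,1,1,1,1,2).

Now H_k = ker ∂_k / im ∂_{k+1}, so:

  H_0: rank C_0 − rank ∂_1 = 9 − 8 = 1, and the invariant factors of ∂_1 are all 1, so H_0 = Z.
  H_1: rank ker ∂_1 − rank ∂_2 = (27 − 8) − 18 = 1, and ∂_2 has invariant factor 2 > 1, so H_1 = Z × Z/2.
  H_2: rank ker ∂_2 − rank ∂_3 = (18 − 18) − 0 = 0, and there is no ∂_3, so H_2 = 0.

As a check, the Euler characteristic is 9 − 27 + 18 = 0, which agrees with 1 − 1 + 0 = 0.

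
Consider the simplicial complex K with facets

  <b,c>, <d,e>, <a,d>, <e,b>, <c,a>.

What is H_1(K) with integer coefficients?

H_1 ≅ Z.

Order the vertices as a < b < c < d < e. Listing each simplex with vertices in this order, K has dimension 1 with simplices:

  0-simplices (5): a, b, c, d, e
  1-simplices (5): ac, ad, bc, be, de

giving chain groups C_0 ≅ Z^5, C_1 ≅ Z^5.

The boundary map ∂_1: C_1 → C_0 sends each edge [p,q] (with p < q) to q − p. For instance
  ∂ac = c − a.
The resulting 5×5 matrix has rank 4, and its Smith normal form has invariant factors (1,1,1,1).

Reading off H_k = ker ∂_k / im ∂_{k+1}:

  H_1: rank ker ∂_1 − rank ∂_2 = (5 − 4) − 0 = 1, and there is no ∂_2, so H_1 ≅ Z.

(K is a triangulation of the circle S^1.)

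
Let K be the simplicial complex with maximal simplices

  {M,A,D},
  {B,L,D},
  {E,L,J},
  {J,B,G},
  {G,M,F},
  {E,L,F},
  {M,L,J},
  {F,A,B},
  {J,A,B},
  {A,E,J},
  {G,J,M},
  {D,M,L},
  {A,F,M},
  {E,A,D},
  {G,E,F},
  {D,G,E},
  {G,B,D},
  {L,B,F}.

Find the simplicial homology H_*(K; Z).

H_0 = Z,  H_1 = Z^2,  H_2 = Z.

Order the vertices as A < B < D < E < F < G < J < L < M. Listing each simplex with vertices in this order, K has dimension 2 with simplices:

  0-simplices (9): A, B, D, E, F, G, J, L, M
  1-simplices (27): AB, AD, AE, AF, AJ, AM, BD, BF, BG, BJ, BL, DE, DG, DL, DM, EF, EG, EJ, EL, FG, FL, FM, GJ, GM, JL, JM, LM
  2-simplices (18): ABF, ABJ, ADE, ADM, AEJ, AFM, BDG, BDL, BFL, BGJ, DEG, DLM, EFG, EFL, EJL, FGM, GJM, JLM

so the chain groups are C_0 ≅ Z^9, C_1 ≅ Z^27, C_2 ≅ Z^18.

∂_1: C_1 → C_0 sends each edge [p,q] (with p < q) to q − p.
The resulting 9×27 matrix has rank 8, and its Smith normal form has invariant factors (1,1,1,1,1,1,1,1).

Boundary ∂_2: C_2 → C_1 sends each 2-simplex [p,q,r] to [q,r] − [p,r] + [p,q]. For instance
  ∂DEG = EG − DG + DE,
  ∂ADM = DM − AM + AD.
The resulting 27×18 matrix has rank 17, and its Smith normal form has invariant factors (1,1,1,1,1,1,1,1,1,1,1,1,1,1,1,1,1).

Reading off H_k = ker ∂_k / im ∂_{k+1}:

  H_0: rank C_0 − rank ∂_1 = 9 − 8 = 1, and the invariant factors of ∂_1 are all 1, so H_0 = Z.
  H_1: rank ker ∂_1 − rank ∂_2 = (27 − 8) − 17 = 2, and the invariant factors of ∂_2 are all 1, so H_1 = Z^2.
  H_2: rank ker ∂_2 − rank ∂_3 = (18 − 17) − 0 = 1, and there is no ∂_3, so H_2 = Z.

As a check, the Euler characteristic is 9 − 27 + 18 = 0, which agrees with 1 − 2 + 1 = 0.
(K is a triangulation of the torus T^2.)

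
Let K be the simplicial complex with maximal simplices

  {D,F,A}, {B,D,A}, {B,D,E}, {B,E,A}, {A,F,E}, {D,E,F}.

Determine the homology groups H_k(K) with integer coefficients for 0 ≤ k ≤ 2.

Order the vertices as A < B < D < E < F. Listing each simplex with vertices in this order, K has dimension 2 with simplices:

  0-simplices (5): A, B, D, E, F
  1-simplices (9): AB, AD, AE, AF, BD, BE, DE, DF, EF
  2-simplices (6): ABD, ABE, ADF, AEF, BDE, DEF

so the chain groups are C_0 ≅ Z^5, C_1 ≅ Z^9, C_2 ≅ Z^6.

Boundary ∂_1: C_1 → C_0 sends each edge [p,q] (with p < q) to q − p.
The resulting 5×9 matrix has rank 4, and its Smith normal form has invariant factors (1,1,1,1).

The boundary map ∂_2: C_2 → C_1 acts by ∂[p,q,r] = [q,r] − [p,r] + [p,q]. For instance
  ∂ABE = BE − AE + AB,
  ∂AEF = EF − AF + AE.
The 9×6 boundary matrix has rank 5 and Smith normal form diag(1,1,1,1,1).

Reading off H_k = ker ∂_k / im ∂_{k+1}:

  H_0: rank C_0 − rank ∂_1 = 5 − 4 = 1, and the invariant factors of ∂_1 are all 1, so H_0 ≅ Z.
  H_1: rank ker ∂_1 − rank ∂_2 = (9 − 4) − 5 = 0, and the invariant factors of ∂_2 are all 1, so H_1 ≅ 0.
  H_2: rank ker ∂_2 − rank ∂_3 = (6 − 5) − 0 = 1, and there is no ∂_3, so H_2 ≅ Z.

H_0 = Z,  H_1 = 0,  H_2 = Z.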